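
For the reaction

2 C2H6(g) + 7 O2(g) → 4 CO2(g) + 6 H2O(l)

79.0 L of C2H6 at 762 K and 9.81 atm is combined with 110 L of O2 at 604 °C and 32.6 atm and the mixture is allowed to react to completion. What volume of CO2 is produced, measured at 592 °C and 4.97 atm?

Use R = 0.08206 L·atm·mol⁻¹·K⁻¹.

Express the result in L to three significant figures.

n(C2H6) = PV/RT = (9.81 × 79.0) / (0.08206 × 762) = 12.39 mol
n(O2) = PV/RT = (32.6 × 110) / (0.08206 × 877.15) = 49.82 mol
For 12.39 mol C2H6, stoichiometry requires (7/2) × 12.39 = 43.37 mol O2; 49.82 mol is available, so C2H6 is limiting.
n(CO2) = (4/2) × 12.39 = 24.78 mol
V(CO2) = nRT/P = 24.78 × 0.08206 × 865.15 / 4.97 = 354.0 L

354 L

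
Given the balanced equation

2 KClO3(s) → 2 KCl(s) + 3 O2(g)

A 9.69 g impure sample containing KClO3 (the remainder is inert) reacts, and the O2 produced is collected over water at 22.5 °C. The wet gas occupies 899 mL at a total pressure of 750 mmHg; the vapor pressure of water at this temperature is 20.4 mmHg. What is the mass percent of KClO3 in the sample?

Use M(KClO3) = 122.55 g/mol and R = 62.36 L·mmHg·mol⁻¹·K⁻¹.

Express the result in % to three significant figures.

30.0 %

P(O2) = 750 − 20.4 = 729.6 mmHg
n(O2) = PV/RT = (729.6 × 0.8990) / (62.36 × 295.65) = 0.03558 mol
n(KClO3) = (2/3) × 0.03558 = 0.02372 mol
m(KClO3) = 0.02372 × 122.55 = 2.907 g
%KClO3 = 2.907 / 9.69 × 100 = 30.00%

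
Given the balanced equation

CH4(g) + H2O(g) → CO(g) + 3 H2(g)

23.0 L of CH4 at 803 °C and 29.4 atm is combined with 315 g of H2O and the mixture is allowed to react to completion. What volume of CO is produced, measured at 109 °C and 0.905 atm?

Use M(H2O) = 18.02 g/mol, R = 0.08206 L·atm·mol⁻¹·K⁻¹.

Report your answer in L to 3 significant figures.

265 L

n(CH4) = PV/RT = (29.4 × 23.0) / (0.08206 × 1076.15) = 7.657 mol
n(H2O) = 315 / 18.02 = 17.48 mol
For 7.657 mol CH4, stoichiometry requires (1/1) × 7.657 = 7.657 mol H2O; 17.48 mol is available, so CH4 is limiting.
n(CO) = (1/1) × 7.657 = 7.657 mol
V(CO) = nRT/P = 7.657 × 0.08206 × 382.15 / 0.905 = 265.3 L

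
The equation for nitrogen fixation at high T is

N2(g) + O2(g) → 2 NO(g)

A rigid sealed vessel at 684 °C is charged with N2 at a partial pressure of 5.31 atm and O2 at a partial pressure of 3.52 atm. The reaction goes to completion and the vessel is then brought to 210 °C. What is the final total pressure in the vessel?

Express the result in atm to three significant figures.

4.46 atm

Because the vessel is rigid and T is held at 684 °C, work the stoichiometry in partial pressures (P_i = n_iRT/V).
P(O2) required for 5.31 atm of N2 = (1/1) × 5.31 = 5.310 atm; available 3.52 atm, so O2 is limiting.
P(N2) remaining = 5.31 − (1/1) × 3.52 = 1.790 atm
P(gaseous products) = (2)/1 × 3.52 = 7.040 atm
P_total at 684 °C = 1.790 + 7.040 = 8.830 atm
Scaling to 210 °C: P = 8.830 × 483.15/957.15 = 4.457 atm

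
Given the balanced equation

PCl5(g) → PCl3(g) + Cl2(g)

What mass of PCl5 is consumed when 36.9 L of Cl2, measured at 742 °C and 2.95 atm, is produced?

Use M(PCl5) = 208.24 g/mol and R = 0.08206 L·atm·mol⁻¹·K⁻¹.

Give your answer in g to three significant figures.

n(Cl2) = PV/RT = (2.95 × 36.9) / (0.08206 × 1015.15) = 1.307 mol
n(PCl5) = (1/1) × 1.307 = 1.307 mol
m(PCl5) = 1.307 × 208.24 = 272.2 g

272 g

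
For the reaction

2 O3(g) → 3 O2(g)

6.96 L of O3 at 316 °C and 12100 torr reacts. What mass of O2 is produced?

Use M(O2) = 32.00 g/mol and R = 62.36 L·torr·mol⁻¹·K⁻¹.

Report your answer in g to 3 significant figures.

n(O3) = PV/RT = (12100 × 6.96) / (62.36 × 589.15) = 2.292 mol
n(O2) = (3/2) × 2.292 = 3.438 mol
m(O2) = 3.438 × 32.00 = 110.0 g

110 g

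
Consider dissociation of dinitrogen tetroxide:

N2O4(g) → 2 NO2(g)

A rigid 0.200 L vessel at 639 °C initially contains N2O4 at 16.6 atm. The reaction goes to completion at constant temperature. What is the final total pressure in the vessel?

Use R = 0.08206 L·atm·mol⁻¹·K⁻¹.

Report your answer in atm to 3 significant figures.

Since T and V are fixed, P_final/P_initial = n_final/n_initial = 2/1.
P_final = (2/1) × 16.6 = 33.20 atm

33.2 atm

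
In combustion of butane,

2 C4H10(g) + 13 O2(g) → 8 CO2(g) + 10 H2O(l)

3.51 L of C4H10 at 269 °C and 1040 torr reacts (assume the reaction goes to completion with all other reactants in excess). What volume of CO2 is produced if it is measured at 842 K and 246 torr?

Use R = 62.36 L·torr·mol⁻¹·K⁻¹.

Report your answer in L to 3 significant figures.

92.2 L

n(C4H10) = PV/RT = (1040 × 3.51) / (62.36 × 542.15) = 0.1080 mol
n(CO2) = (8/2) × 0.1080 = 0.4320 mol
V = nRT/P = 0.4320 × 62.36 × 842 / 246 = 92.21 L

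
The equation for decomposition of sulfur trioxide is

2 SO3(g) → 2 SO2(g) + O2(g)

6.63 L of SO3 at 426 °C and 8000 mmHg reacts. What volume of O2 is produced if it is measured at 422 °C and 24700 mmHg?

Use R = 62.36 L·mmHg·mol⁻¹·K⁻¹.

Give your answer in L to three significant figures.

1.07 L

n(SO3) = PV/RT = (8000 × 6.63) / (62.36 × 699.15) = 1.217 mol
n(O2) = (1/2) × 1.217 = 0.6085 mol
V = nRT/P = 0.6085 × 62.36 × 695.15 / 24700 = 1.068 L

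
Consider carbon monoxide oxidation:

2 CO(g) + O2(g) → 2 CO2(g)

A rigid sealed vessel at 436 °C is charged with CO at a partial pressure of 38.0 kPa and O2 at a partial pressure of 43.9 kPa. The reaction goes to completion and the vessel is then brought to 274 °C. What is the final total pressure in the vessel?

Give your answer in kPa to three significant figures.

Because the vessel is rigid and T is held at 436 °C, work the stoichiometry in partial pressures (P_i = n_iRT/V).
P(O2) required for 38.0 kPa of CO = (1/2) × 38.0 = 19.00 kPa; available 43.9 kPa, so CO is limiting.
P(O2) remaining = 43.9 − (1/2) × 38.0 = 24.90 kPa
P(gaseous products) = (2)/2 × 38.0 = 38.00 kPa
P_total at 436 °C = 24.90 + 38.00 = 62.90 kPa
Scaling to 274 °C: P = 62.90 × 547.15/709.15 = 48.53 kPa

48.5 kPa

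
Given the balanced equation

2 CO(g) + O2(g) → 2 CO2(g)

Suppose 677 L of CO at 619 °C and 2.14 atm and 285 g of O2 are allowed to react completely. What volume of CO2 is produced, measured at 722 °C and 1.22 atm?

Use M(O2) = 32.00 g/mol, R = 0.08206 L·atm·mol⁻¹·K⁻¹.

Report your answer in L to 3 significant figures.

n(CO) = PV/RT = (2.14 × 677) / (0.08206 × 892.15) = 19.79 mol
n(O2) = 285 / 32.00 = 8.906 mol
For 19.79 mol CO, stoichiometry requires (1/2) × 19.79 = 9.895 mol O2; 8.906 mol is available, so O2 is limiting.
n(CO2) = (2/1) × 8.906 = 17.81 mol
V(CO2) = nRT/P = 17.81 × 0.08206 × 995.15 / 1.22 = 1192 L

1190 L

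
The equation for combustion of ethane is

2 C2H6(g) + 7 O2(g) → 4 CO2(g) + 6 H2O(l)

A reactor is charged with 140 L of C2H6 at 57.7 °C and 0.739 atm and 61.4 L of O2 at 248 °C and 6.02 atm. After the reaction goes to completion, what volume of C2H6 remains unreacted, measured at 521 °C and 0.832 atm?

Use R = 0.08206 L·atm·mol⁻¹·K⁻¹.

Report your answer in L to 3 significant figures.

n(C2H6) = PV/RT = (0.739 × 140) / (0.08206 × 330.85) = 3.811 mol
n(O2) = PV/RT = (6.02 × 61.4) / (0.08206 × 521.15) = 8.643 mol
For 3.811 mol C2H6, stoichiometry requires (7/2) × 3.811 = 13.34 mol O2; 8.643 mol is available, so O2 is limiting.
n(C2H6) consumed = (2/7) × 8.643 = 2.469 mol; remaining = 3.811 − 2.469 = 1.342 mol
V(C2H6) = nRT/P = 1.342 × 0.08206 × 794.15 / 0.832 = 105.1 L

105 L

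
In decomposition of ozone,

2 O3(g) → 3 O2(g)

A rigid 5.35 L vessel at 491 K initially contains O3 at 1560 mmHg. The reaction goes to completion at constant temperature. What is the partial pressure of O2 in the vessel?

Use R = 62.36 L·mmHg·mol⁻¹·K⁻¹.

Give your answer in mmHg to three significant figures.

n(O3)₀ = PV/RT = (1560 × 5.35) / (62.36 × 491) = 0.2726 mol
n(O2) = (3/2) × 0.2726 = 0.4089 mol
P(O2) = nRT/V = 0.4089 × 62.36 × 491 / 5.35 = 2340 mmHg

2340 mmHg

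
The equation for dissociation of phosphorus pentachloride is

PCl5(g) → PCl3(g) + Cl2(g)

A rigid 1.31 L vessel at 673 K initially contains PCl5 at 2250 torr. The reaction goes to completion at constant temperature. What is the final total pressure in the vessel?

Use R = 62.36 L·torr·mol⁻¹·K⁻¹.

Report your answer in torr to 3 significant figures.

4500 torr

At constant T and V, P ∝ n(gas): 1 mol gas → 2 mol gas.
P_final = (2/1) × 2250 = 4500 torr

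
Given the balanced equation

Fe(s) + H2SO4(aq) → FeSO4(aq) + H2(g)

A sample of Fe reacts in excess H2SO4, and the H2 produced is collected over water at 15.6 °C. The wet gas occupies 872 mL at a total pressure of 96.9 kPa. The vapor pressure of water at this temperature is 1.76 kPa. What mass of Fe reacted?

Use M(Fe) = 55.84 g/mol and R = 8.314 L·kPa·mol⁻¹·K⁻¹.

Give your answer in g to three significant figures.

P(H2) = 96.9 − 1.76 = 95.14 kPa
n(H2) = PV/RT = (95.14 × 0.8720) / (8.314 × 288.75) = 0.03456 mol
n(Fe) = (1/1) × 0.03456 = 0.03456 mol
m(Fe) = 0.03456 × 55.84 = 1.930 g

1.93 g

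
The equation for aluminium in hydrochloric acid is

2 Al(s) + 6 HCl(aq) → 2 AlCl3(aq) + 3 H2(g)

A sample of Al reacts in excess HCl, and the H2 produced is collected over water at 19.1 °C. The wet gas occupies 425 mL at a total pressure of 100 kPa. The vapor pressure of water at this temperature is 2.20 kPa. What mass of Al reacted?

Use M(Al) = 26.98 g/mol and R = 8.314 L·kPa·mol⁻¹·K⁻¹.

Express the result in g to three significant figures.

0.308 g

P(H2) = 100 − 2.20 = 97.80 kPa
n(H2) = PV/RT = (97.80 × 0.4250) / (8.314 × 292.25) = 0.01711 mol
n(Al) = (2/3) × 0.01711 = 0.01141 mol
m(Al) = 0.01141 × 26.98 = 0.3078 g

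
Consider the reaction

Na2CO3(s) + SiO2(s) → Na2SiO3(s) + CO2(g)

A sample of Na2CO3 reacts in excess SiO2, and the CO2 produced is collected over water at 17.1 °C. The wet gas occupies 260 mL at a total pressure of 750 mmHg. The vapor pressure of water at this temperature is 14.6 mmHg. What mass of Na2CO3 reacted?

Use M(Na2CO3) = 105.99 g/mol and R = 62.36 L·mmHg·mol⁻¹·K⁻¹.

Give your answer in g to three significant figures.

P(CO2) = 750 − 14.6 = 735.4 mmHg
n(CO2) = PV/RT = (735.4 × 0.2600) / (62.36 × 290.25) = 0.01056 mol
n(Na2CO3) = (1/1) × 0.01056 = 0.01056 mol
m(Na2CO3) = 0.01056 × 105.99 = 1.119 g

1.12 g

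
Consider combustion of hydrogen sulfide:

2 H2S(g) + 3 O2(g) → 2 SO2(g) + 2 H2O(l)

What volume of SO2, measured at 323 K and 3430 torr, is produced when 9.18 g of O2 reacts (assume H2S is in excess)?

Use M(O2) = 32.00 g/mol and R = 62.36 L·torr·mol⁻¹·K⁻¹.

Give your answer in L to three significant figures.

1.12 L

n(O2) = 9.180 / 32.00 = 0.2869 mol
n(SO2) = (2/3) × 0.2869 = 0.1913 mol
V = nRT/P = 0.1913 × 62.36 × 323 / 3430 = 1.123 L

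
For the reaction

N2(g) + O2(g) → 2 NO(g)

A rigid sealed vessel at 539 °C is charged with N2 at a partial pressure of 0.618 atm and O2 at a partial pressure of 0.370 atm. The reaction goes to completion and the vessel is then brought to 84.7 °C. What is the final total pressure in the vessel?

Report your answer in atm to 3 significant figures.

Because the vessel is rigid and T is held at 539 °C, work the stoichiometry in partial pressures (P_i = n_iRT/V).
P(O2) required for 0.618 atm of N2 = (1/1) × 0.618 = 0.6180 atm; available 0.370 atm, so O2 is limiting.
P(N2) remaining = 0.618 − (1/1) × 0.370 = 0.2480 atm
P(gaseous products) = (2)/1 × 0.370 = 0.7400 atm
P_total at 539 °C = 0.2480 + 0.7400 = 0.9880 atm
Scaling to 84.7 °C: P = 0.9880 × 357.85/812.15 = 0.4353 atm

0.435 atm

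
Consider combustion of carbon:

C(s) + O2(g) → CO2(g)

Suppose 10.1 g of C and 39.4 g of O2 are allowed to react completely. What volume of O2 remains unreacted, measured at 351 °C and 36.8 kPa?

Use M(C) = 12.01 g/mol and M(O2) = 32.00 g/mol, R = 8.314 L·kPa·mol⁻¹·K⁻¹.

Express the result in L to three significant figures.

n(C) = 10.1 / 12.01 = 0.8410 mol
n(O2) = 39.4 / 32.00 = 1.231 mol
For 0.8410 mol C, stoichiometry requires (1/1) × 0.8410 = 0.8410 mol O2; 1.231 mol is available, so C is limiting.
n(O2) consumed = (1/1) × 0.8410 = 0.8410 mol; remaining = 1.231 − 0.8410 = 0.3900 mol
V(O2) = nRT/P = 0.3900 × 8.314 × 624.15 / 36.8 = 54.99 L

55.0 L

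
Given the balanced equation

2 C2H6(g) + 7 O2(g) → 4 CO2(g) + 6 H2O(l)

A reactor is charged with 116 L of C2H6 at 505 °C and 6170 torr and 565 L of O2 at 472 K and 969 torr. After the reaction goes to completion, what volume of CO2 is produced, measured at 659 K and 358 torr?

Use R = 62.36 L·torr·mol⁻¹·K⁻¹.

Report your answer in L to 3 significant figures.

1220 L

n(C2H6) = PV/RT = (6170 × 116) / (62.36 × 778.15) = 14.75 mol
n(O2) = PV/RT = (969 × 565) / (62.36 × 472) = 18.60 mol
For 14.75 mol C2H6, stoichiometry requires (7/2) × 14.75 = 51.62 mol O2; 18.60 mol is available, so O2 is limiting.
n(CO2) = (4/7) × 18.60 = 10.63 mol
V(CO2) = nRT/P = 10.63 × 62.36 × 659 / 358 = 1220 L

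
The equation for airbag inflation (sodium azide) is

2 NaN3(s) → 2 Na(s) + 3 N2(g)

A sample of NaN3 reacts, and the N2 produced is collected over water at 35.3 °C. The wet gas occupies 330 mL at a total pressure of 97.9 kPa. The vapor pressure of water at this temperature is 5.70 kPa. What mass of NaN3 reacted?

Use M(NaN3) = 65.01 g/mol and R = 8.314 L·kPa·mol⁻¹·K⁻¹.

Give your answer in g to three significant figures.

0.514 g

P(N2) = 97.9 − 5.70 = 92.20 kPa
n(N2) = PV/RT = (92.20 × 0.3300) / (8.314 × 308.45) = 0.01186 mol
n(NaN3) = (2/3) × 0.01186 = 0.007907 mol
m(NaN3) = 0.007907 × 65.01 = 0.5140 g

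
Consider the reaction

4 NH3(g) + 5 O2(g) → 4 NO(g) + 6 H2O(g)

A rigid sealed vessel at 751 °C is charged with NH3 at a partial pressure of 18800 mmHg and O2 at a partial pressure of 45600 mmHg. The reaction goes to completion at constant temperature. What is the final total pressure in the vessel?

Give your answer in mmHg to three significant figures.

69100 mmHg

Because the vessel is rigid and T is held at 751 °C, work the stoichiometry in partial pressures (P_i = n_iRT/V).
P(O2) required for 18800 mmHg of NH3 = (5/4) × 18800 = 23500 mmHg; available 45600 mmHg, so NH3 is limiting.
P(O2) remaining = 45600 − (5/4) × 18800 = 22100 mmHg
P(gaseous products) = (4+6)/4 × 18800 = 47000 mmHg
P_total at 751 °C = 22100 + 47000 = 69100 mmHg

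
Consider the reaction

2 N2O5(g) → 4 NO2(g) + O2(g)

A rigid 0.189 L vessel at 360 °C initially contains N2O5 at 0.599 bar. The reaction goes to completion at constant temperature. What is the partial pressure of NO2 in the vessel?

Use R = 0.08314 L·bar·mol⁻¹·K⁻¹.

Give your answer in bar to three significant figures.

1.20 bar

n(N2O5)₀ = PV/RT = (0.599 × 0.189) / (0.08314 × 633.15) = 0.002151 mol
n(NO2) = (4/2) × 0.002151 = 0.004302 mol
P(NO2) = nRT/V = 0.004302 × 0.08314 × 633.15 / 0.189 = 1.198 bar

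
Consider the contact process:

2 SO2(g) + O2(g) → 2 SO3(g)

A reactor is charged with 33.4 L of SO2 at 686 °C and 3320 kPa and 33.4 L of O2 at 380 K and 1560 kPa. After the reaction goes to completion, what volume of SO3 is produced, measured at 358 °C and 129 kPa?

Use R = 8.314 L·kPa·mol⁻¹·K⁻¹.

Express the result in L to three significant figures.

n(SO2) = PV/RT = (3320 × 33.4) / (8.314 × 959.15) = 13.91 mol
n(O2) = PV/RT = (1560 × 33.4) / (8.314 × 380) = 16.49 mol
For 13.91 mol SO2, stoichiometry requires (1/2) × 13.91 = 6.955 mol O2; 16.49 mol is available, so SO2 is limiting.
n(SO3) = (2/2) × 13.91 = 13.91 mol
V(SO3) = nRT/P = 13.91 × 8.314 × 631.15 / 129 = 565.8 L

566 L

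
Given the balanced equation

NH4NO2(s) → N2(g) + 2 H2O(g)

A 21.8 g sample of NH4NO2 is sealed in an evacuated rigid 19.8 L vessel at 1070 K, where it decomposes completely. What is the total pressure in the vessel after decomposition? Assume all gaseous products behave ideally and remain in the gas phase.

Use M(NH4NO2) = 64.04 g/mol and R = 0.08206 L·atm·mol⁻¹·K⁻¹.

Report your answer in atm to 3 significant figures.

n(NH4NO2) = 21.8 / 64.04 = 0.3404 mol
n(gas produced) = (3/1) × 0.3404 = 1.021 mol
P = nRT/V = 1.021 × 0.08206 × 1070 / 19.8 = 4.528 atm

4.53 atm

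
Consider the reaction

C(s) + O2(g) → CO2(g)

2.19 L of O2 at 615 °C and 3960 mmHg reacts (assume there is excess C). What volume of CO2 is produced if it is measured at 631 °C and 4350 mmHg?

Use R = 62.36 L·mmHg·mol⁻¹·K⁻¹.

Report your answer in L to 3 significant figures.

n(O2) = PV/RT = (3960 × 2.19) / (62.36 × 888.15) = 0.1566 mol
n(CO2) = (1/1) × 0.1566 = 0.1566 mol
V = nRT/P = 0.1566 × 62.36 × 904.15 / 4350 = 2.030 L

2.03 L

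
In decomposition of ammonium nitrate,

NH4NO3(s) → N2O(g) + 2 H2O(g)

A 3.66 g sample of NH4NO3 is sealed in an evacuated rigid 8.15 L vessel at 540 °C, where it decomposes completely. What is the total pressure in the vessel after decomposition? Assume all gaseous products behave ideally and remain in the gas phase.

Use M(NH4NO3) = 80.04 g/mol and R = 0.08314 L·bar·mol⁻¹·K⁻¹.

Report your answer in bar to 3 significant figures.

1.14 bar

n(NH4NO3) = 3.66 / 80.04 = 0.04573 mol
n(gas produced) = (3/1) × 0.04573 = 0.1372 mol
P = nRT/V = 0.1372 × 0.08314 × 813.15 / 8.15 = 1.138 bar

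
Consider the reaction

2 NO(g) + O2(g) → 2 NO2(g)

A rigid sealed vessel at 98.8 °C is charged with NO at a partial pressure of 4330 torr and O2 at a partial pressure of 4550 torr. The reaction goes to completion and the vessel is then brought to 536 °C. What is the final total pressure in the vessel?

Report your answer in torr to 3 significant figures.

With V and T fixed, P_i ∝ n_i, so the mole ratios apply directly to partial pressures at 98.8 °C.
P(O2) required for 4330 torr of NO = (1/2) × 4330 = 2165 torr; available 4550 torr, so NO is limiting.
P(O2) remaining = 4550 − (1/2) × 4330 = 2385 torr
P(gaseous products) = (2)/2 × 4330 = 4330 torr
P_total at 98.8 °C = 2385 + 4330 = 6715 torr
Scaling to 536 °C: P = 6715 × 809.15/371.95 = 14610 torr

14600 torr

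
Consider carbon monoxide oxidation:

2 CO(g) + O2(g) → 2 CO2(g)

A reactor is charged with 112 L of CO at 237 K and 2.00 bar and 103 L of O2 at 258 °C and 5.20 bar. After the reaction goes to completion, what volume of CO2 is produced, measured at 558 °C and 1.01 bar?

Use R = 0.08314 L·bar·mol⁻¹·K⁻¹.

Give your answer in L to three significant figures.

n(CO) = PV/RT = (2.00 × 112) / (0.08314 × 237) = 11.37 mol
n(O2) = PV/RT = (5.20 × 103) / (0.08314 × 531.15) = 12.13 mol
For 11.37 mol CO, stoichiometry requires (1/2) × 11.37 = 5.685 mol O2; 12.13 mol is available, so CO is limiting.
n(CO2) = (2/2) × 11.37 = 11.37 mol
V(CO2) = nRT/P = 11.37 × 0.08314 × 831.15 / 1.01 = 777.9 L

778 L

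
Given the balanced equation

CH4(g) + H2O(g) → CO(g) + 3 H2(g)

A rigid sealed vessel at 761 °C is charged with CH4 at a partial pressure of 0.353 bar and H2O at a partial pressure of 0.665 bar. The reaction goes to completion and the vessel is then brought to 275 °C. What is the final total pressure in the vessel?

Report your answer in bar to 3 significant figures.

With V and T fixed, P_i ∝ n_i, so the mole ratios apply directly to partial pressures at 761 °C.
P(H2O) required for 0.353 bar of CH4 = (1/1) × 0.353 = 0.3530 bar; available 0.665 bar, so CH4 is limiting.
P(H2O) remaining = 0.665 − (1/1) × 0.353 = 0.3120 bar
P(gaseous products) = (1+3)/1 × 0.353 = 1.412 bar
P_total at 761 °C = 0.3120 + 1.412 = 1.724 bar
Scaling to 275 °C: P = 1.724 × 548.15/1034.15 = 0.9138 bar

0.914 bar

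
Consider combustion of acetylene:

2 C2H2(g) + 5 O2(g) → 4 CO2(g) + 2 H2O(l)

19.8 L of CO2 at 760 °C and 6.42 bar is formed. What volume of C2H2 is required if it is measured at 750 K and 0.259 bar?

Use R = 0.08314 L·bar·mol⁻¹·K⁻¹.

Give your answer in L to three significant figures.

n(CO2) = PV/RT = (6.42 × 19.8) / (0.08314 × 1033.15) = 1.480 mol
n(C2H2) = (2/4) × 1.480 = 0.7400 mol
V = nRT/P = 0.7400 × 0.08314 × 750 / 0.259 = 178.2 L

178 L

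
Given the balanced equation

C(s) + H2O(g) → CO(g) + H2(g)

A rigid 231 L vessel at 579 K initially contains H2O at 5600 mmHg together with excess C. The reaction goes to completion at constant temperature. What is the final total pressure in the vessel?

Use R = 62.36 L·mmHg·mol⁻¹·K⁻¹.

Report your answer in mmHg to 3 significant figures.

11200 mmHg

Since T and V are fixed, P_final/P_initial = n_final/n_initial = 2/1.
P_final = (2/1) × 5600 = 11200 mmHg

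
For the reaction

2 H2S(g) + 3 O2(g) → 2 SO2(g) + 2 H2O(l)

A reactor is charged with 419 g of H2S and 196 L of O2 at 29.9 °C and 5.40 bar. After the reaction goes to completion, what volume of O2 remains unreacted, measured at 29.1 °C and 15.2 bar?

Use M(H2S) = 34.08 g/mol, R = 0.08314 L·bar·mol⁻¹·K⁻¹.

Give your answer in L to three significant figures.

39.0 L

n(H2S) = 419 / 34.08 = 12.29 mol
n(O2) = PV/RT = (5.40 × 196) / (0.08314 × 303.05) = 42.01 mol
For 12.29 mol H2S, stoichiometry requires (3/2) × 12.29 = 18.43 mol O2; 42.01 mol is available, so H2S is limiting.
n(O2) consumed = (3/2) × 12.29 = 18.43 mol; remaining = 42.01 − 18.43 = 23.58 mol
V(O2) = nRT/P = 23.58 × 0.08314 × 302.25 / 15.2 = 38.98 L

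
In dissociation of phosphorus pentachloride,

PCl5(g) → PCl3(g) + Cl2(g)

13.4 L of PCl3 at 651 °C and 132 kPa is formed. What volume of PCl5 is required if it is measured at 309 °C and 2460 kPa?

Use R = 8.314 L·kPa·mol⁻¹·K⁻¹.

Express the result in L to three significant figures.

n(PCl3) = PV/RT = (132 × 13.4) / (8.314 × 924.15) = 0.2302 mol
n(PCl5) = (1/1) × 0.2302 = 0.2302 mol
V = nRT/P = 0.2302 × 8.314 × 582.15 / 2460 = 0.4529 L

0.453 L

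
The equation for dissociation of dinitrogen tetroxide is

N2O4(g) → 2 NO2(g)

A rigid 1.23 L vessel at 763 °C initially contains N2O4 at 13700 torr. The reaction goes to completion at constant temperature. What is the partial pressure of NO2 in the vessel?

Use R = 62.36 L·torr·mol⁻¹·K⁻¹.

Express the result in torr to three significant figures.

27400 torr

n(N2O4)₀ = PV/RT = (13700 × 1.23) / (62.36 × 1036.15) = 0.2608 mol
n(NO2) = (2/1) × 0.2608 = 0.5216 mol
P(NO2) = nRT/V = 0.5216 × 62.36 × 1036.15 / 1.23 = 27400 torr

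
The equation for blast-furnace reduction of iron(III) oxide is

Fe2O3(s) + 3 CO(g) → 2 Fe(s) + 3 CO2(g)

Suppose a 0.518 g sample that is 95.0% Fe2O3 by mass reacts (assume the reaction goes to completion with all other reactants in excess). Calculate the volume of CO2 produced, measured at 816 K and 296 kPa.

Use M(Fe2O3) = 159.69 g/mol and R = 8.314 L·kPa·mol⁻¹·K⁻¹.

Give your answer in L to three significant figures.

mass of Fe2O3 = 0.518 × 95.0/100 = 0.4921 g
n(Fe2O3) = 0.4921 / 159.69 = 0.003082 mol
n(CO2) = (3/1) × 0.003082 = 0.009246 mol
V = nRT/P = 0.009246 × 8.314 × 816 / 296 = 0.2119 L

0.212 L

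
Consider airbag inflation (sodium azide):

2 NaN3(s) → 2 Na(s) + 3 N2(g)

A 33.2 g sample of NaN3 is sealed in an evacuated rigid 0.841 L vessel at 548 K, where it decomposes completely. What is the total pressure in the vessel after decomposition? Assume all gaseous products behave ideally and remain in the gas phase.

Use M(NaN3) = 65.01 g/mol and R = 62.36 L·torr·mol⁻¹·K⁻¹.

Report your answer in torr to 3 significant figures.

31100 torr

n(NaN3) = 33.2 / 65.01 = 0.5107 mol
n(gas produced) = (3/2) × 0.5107 = 0.7661 mol
P = nRT/V = 0.7661 × 62.36 × 548 / 0.841 = 31130 torr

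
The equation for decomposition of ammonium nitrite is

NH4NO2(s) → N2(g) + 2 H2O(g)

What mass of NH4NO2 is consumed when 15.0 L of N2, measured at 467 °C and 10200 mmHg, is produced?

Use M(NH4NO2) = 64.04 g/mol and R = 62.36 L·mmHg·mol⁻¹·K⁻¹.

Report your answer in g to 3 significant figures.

212 g

n(N2) = PV/RT = (10200 × 15.0) / (62.36 × 740.15) = 3.315 mol
n(NH4NO2) = (1/1) × 3.315 = 3.315 mol
m(NH4NO2) = 3.315 × 64.04 = 212.3 g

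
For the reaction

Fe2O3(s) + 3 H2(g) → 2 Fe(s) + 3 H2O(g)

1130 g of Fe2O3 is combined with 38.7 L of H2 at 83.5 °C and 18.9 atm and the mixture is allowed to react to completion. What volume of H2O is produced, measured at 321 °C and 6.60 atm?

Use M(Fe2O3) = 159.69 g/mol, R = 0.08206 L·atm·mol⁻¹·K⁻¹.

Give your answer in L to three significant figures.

157 L

n(Fe2O3) = 1130 / 159.69 = 7.076 mol
n(H2) = PV/RT = (18.9 × 38.7) / (0.08206 × 356.65) = 24.99 mol
For 7.076 mol Fe2O3, stoichiometry requires (3/1) × 7.076 = 21.23 mol H2; 24.99 mol is available, so Fe2O3 is limiting.
n(H2O) = (3/1) × 7.076 = 21.23 mol
V(H2O) = nRT/P = 21.23 × 0.08206 × 594.15 / 6.60 = 156.8 L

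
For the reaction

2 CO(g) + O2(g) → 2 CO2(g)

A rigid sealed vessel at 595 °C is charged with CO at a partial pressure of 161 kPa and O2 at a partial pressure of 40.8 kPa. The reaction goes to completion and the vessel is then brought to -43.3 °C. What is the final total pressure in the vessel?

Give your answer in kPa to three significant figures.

With V and T fixed, P_i ∝ n_i, so the mole ratios apply directly to partial pressures at 595 °C.
P(O2) required for 161 kPa of CO = (1/2) × 161 = 80.50 kPa; available 40.8 kPa, so O2 is limiting.
P(CO) remaining = 161 − (2/1) × 40.8 = 79.40 kPa
P(gaseous products) = (2)/1 × 40.8 = 81.60 kPa
P_total at 595 °C = 79.40 + 81.60 = 161.0 kPa
Scaling to -43.3 °C: P = 161.0 × 229.85/868.15 = 42.63 kPa

42.6 kPa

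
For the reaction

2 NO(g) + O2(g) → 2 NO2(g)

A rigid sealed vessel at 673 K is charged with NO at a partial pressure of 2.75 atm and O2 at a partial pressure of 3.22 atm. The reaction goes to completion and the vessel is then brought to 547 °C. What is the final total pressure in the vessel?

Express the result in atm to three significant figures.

5.60 atm

At constant V, partial pressures at 673 K are proportional to moles, so apply stoichiometry directly to pressures.
P(O2) required for 2.75 atm of NO = (1/2) × 2.75 = 1.375 atm; available 3.22 atm, so NO is limiting.
P(O2) remaining = 3.22 − (1/2) × 2.75 = 1.845 atm
P(gaseous products) = (2)/2 × 2.75 = 2.750 atm
P_total at 673 K = 1.845 + 2.750 = 4.595 atm
Scaling to 547 °C: P = 4.595 × 820.15/673 = 5.600 atm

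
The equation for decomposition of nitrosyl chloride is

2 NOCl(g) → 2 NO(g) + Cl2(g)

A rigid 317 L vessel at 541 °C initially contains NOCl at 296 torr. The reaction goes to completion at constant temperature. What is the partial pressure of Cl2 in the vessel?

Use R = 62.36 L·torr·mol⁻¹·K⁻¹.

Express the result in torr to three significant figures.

n(NOCl)₀ = PV/RT = (296 × 317) / (62.36 × 814.15) = 1.848 mol
n(Cl2) = (1/2) × 1.848 = 0.9240 mol
P(Cl2) = nRT/V = 0.9240 × 62.36 × 814.15 / 317 = 148.0 torr

148 torr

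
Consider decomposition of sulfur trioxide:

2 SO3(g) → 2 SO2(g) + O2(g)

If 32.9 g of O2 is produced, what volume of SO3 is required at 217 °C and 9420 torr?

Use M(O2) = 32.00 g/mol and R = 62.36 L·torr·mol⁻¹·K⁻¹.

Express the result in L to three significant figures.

n(O2) = 32.90 / 32.00 = 1.028 mol
n(SO3) = (2/1) × 1.028 = 2.056 mol
V = nRT/P = 2.056 × 62.36 × 490.15 / 9420 = 6.671 L

6.67 L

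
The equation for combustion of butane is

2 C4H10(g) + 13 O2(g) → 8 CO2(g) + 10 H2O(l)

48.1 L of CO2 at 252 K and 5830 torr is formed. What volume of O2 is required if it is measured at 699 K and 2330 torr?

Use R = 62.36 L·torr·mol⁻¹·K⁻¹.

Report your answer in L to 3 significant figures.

542 L

n(CO2) = PV/RT = (5830 × 48.1) / (62.36 × 252) = 17.84 mol
n(O2) = (13/8) × 17.84 = 28.99 mol
V = nRT/P = 28.99 × 62.36 × 699 / 2330 = 542.3 L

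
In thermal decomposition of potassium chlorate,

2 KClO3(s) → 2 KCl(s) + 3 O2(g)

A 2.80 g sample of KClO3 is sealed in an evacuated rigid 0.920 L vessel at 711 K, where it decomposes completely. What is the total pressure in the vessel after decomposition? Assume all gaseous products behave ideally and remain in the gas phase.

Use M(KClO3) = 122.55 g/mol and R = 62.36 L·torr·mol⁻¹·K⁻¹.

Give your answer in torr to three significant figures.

n(KClO3) = 2.80 / 122.55 = 0.02285 mol
n(gas produced) = (3/2) × 0.02285 = 0.03427 mol
P = nRT/V = 0.03427 × 62.36 × 711 / 0.920 = 1652 torr

1650 torr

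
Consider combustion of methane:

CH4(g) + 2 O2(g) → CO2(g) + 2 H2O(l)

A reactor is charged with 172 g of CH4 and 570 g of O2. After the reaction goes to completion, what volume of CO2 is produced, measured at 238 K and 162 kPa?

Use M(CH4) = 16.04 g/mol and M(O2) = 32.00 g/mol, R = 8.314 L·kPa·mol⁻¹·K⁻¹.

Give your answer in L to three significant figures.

109 L

n(CH4) = 172 / 16.04 = 10.72 mol
n(O2) = 570 / 32.00 = 17.81 mol
For 10.72 mol CH4, stoichiometry requires (2/1) × 10.72 = 21.44 mol O2; 17.81 mol is available, so O2 is limiting.
n(CO2) = (1/2) × 17.81 = 8.905 mol
V(CO2) = nRT/P = 8.905 × 8.314 × 238 / 162 = 108.8 L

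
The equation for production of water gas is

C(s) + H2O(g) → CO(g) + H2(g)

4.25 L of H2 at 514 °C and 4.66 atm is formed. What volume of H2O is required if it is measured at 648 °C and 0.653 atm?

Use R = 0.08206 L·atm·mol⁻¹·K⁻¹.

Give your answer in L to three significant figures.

n(H2) = PV/RT = (4.66 × 4.25) / (0.08206 × 787.15) = 0.3066 mol
n(H2O) = (1/1) × 0.3066 = 0.3066 mol
V = nRT/P = 0.3066 × 0.08206 × 921.15 / 0.653 = 35.49 L

35.5 L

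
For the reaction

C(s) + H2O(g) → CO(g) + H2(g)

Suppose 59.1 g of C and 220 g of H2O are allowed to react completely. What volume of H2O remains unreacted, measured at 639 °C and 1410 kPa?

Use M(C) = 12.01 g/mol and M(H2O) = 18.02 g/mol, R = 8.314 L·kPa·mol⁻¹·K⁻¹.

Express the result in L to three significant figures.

39.2 L

n(C) = 59.1 / 12.01 = 4.921 mol
n(H2O) = 220 / 18.02 = 12.21 mol
For 4.921 mol C, stoichiometry requires (1/1) × 4.921 = 4.921 mol H2O; 12.21 mol is available, so C is limiting.
n(H2O) consumed = (1/1) × 4.921 = 4.921 mol; remaining = 12.21 − 4.921 = 7.289 mol
V(H2O) = nRT/P = 7.289 × 8.314 × 912.15 / 1410 = 39.20 L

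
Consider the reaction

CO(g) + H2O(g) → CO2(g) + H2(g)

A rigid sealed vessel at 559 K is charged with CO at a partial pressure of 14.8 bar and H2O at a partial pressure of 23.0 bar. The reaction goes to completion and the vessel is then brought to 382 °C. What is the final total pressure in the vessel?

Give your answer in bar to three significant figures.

44.3 bar

At constant V, partial pressures at 559 K are proportional to moles, so apply stoichiometry directly to pressures.
P(H2O) required for 14.8 bar of CO = (1/1) × 14.8 = 14.80 bar; available 23.0 bar, so CO is limiting.
P(H2O) remaining = 23.0 − (1/1) × 14.8 = 8.200 bar
P(gaseous products) = (1+1)/1 × 14.8 = 29.60 bar
P_total at 559 K = 8.200 + 29.60 = 37.80 bar
Scaling to 382 °C: P = 37.80 × 655.15/559 = 44.30 bar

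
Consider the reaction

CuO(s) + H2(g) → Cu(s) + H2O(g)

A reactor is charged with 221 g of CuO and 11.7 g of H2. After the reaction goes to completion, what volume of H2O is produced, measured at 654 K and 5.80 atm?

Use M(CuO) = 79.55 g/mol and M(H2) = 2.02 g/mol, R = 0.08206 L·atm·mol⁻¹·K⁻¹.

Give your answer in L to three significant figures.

25.7 L

n(CuO) = 221 / 79.55 = 2.778 mol
n(H2) = 11.7 / 2.02 = 5.792 mol
For 2.778 mol CuO, stoichiometry requires (1/1) × 2.778 = 2.778 mol H2; 5.792 mol is available, so CuO is limiting.
n(H2O) = (1/1) × 2.778 = 2.778 mol
V(H2O) = nRT/P = 2.778 × 0.08206 × 654 / 5.80 = 25.70 L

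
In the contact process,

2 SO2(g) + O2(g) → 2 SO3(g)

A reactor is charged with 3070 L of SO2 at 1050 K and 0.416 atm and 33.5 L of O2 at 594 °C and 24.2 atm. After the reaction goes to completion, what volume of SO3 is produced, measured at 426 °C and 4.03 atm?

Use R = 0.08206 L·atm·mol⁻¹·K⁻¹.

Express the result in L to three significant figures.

n(SO2) = PV/RT = (0.416 × 3070) / (0.08206 × 1050) = 14.82 mol
n(O2) = PV/RT = (24.2 × 33.5) / (0.08206 × 867.15) = 11.39 mol
For 14.82 mol SO2, stoichiometry requires (1/2) × 14.82 = 7.410 mol O2; 11.39 mol is available, so SO2 is limiting.
n(SO3) = (2/2) × 14.82 = 14.82 mol
V(SO3) = nRT/P = 14.82 × 0.08206 × 699.15 / 4.03 = 211.0 L

211 L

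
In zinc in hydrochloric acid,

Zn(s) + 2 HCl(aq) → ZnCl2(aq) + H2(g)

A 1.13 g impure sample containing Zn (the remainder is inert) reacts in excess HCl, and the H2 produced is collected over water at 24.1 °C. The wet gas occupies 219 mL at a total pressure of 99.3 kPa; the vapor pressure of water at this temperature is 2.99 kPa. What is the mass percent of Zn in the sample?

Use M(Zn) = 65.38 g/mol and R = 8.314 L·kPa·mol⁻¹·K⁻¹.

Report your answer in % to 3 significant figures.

P(H2) = 99.3 − 2.99 = 96.31 kPa
n(H2) = PV/RT = (96.31 × 0.2190) / (8.314 × 297.25) = 0.008535 mol
n(Zn) = (1/1) × 0.008535 = 0.008535 mol
m(Zn) = 0.008535 × 65.38 = 0.5580 g
%Zn = 0.5580 / 1.13 × 100 = 49.38%

49.4 %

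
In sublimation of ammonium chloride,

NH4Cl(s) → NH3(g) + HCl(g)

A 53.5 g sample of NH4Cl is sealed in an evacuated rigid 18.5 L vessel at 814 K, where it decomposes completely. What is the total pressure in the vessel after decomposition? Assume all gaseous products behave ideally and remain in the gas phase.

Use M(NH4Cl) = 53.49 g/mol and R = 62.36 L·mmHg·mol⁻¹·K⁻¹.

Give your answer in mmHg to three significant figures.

5490 mmHg

n(NH4Cl) = 53.5 / 53.49 = 1.000 mol
n(gas produced) = (2/1) × 1.000 = 2.000 mol
P = nRT/V = 2.000 × 62.36 × 814 / 18.5 = 5488 mmHg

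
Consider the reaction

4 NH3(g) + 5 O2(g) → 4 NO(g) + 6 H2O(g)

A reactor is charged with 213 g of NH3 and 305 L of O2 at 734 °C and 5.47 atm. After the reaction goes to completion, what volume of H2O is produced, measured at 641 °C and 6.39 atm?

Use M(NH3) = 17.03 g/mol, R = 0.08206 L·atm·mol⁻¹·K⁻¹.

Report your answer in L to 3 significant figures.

n(NH3) = 213 / 17.03 = 12.51 mol
n(O2) = PV/RT = (5.47 × 305) / (0.08206 × 1007.15) = 20.19 mol
For 12.51 mol NH3, stoichiometry requires (5/4) × 12.51 = 15.64 mol O2; 20.19 mol is available, so NH3 is limiting.
n(H2O) = (6/4) × 12.51 = 18.77 mol
V(H2O) = nRT/P = 18.77 × 0.08206 × 914.15 / 6.39 = 220.3 L

220 L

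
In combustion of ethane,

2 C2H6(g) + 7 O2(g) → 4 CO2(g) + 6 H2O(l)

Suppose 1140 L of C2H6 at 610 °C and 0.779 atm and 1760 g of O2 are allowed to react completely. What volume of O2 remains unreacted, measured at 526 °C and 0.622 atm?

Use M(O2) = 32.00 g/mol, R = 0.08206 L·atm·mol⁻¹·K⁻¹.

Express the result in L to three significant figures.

n(C2H6) = PV/RT = (0.779 × 1140) / (0.08206 × 883.15) = 12.25 mol
n(O2) = 1760 / 32.00 = 55.00 mol
For 12.25 mol C2H6, stoichiometry requires (7/2) × 12.25 = 42.88 mol O2; 55.00 mol is available, so C2H6 is limiting.
n(O2) consumed = (7/2) × 12.25 = 42.88 mol; remaining = 55.00 − 42.88 = 12.12 mol
V(O2) = nRT/P = 12.12 × 0.08206 × 799.15 / 0.622 = 1278 L

1280 L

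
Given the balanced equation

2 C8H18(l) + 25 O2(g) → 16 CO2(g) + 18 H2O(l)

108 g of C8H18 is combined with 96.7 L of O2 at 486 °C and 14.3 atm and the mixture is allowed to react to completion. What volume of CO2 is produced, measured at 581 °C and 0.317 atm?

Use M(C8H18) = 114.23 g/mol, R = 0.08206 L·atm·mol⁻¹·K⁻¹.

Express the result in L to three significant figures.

1670 L

n(C8H18) = 108 / 114.23 = 0.9455 mol
n(O2) = PV/RT = (14.3 × 96.7) / (0.08206 × 759.15) = 22.20 mol
For 0.9455 mol C8H18, stoichiometry requires (25/2) × 0.9455 = 11.82 mol O2; 22.20 mol is available, so C8H18 is limiting.
n(CO2) = (16/2) × 0.9455 = 7.564 mol
V(CO2) = nRT/P = 7.564 × 0.08206 × 854.15 / 0.317 = 1672 L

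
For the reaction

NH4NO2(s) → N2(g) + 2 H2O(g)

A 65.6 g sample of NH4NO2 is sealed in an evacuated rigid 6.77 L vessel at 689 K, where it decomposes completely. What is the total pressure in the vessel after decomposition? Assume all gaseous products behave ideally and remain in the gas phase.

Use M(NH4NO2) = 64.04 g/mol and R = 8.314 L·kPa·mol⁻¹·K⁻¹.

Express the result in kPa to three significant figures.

2600 kPa

n(NH4NO2) = 65.6 / 64.04 = 1.024 mol
n(gas produced) = (3/1) × 1.024 = 3.072 mol
P = nRT/V = 3.072 × 8.314 × 689 / 6.77 = 2599 kPa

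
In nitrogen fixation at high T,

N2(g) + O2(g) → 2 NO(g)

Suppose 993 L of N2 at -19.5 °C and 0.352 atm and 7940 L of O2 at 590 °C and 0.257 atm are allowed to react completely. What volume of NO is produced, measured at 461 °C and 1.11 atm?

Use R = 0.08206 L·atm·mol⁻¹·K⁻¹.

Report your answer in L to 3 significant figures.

n(N2) = PV/RT = (0.352 × 993) / (0.08206 × 253.65) = 16.79 mol
n(O2) = PV/RT = (0.257 × 7940) / (0.08206 × 863.15) = 28.81 mol
For 16.79 mol N2, stoichiometry requires (1/1) × 16.79 = 16.79 mol O2; 28.81 mol is available, so N2 is limiting.
n(NO) = (2/1) × 16.79 = 33.58 mol
V(NO) = nRT/P = 33.58 × 0.08206 × 734.15 / 1.11 = 1823 L

1820 L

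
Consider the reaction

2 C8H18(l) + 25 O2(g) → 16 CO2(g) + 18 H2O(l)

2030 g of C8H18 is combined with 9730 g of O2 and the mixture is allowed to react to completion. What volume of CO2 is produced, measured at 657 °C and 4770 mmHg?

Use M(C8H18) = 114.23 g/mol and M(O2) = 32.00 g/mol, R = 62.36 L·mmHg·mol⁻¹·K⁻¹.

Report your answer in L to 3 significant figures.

n(C8H18) = 2030 / 114.23 = 17.77 mol
n(O2) = 9730 / 32.00 = 304.1 mol
For 17.77 mol C8H18, stoichiometry requires (25/2) × 17.77 = 222.1 mol O2; 304.1 mol is available, so C8H18 is limiting.
n(CO2) = (16/2) × 17.77 = 142.2 mol
V(CO2) = nRT/P = 142.2 × 62.36 × 930.15 / 4770 = 1729 L

1730 L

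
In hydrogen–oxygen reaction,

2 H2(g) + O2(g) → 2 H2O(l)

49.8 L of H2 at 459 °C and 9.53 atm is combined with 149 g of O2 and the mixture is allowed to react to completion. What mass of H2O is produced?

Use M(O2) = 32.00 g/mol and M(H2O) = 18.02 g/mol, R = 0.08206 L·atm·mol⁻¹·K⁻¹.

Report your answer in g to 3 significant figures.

142 g

n(H2) = PV/RT = (9.53 × 49.8) / (0.08206 × 732.15) = 7.899 mol
n(O2) = 149 / 32.00 = 4.656 mol
For 7.899 mol H2, stoichiometry requires (1/2) × 7.899 = 3.950 mol O2; 4.656 mol is available, so H2 is limiting.
n(H2O) = (2/2) × 7.899 = 7.899 mol
m(H2O) = 7.899 × 18.02 = 142.3 g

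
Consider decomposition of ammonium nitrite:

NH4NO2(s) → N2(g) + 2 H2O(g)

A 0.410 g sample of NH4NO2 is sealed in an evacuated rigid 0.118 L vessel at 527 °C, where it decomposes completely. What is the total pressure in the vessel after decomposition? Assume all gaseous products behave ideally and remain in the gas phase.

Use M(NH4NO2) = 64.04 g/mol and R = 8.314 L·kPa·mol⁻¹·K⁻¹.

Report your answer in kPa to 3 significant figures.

n(NH4NO2) = 0.410 / 64.04 = 0.006402 mol
n(gas produced) = (3/1) × 0.006402 = 0.01921 mol
P = nRT/V = 0.01921 × 8.314 × 800.15 / 0.118 = 1083 kPa

1080 kPa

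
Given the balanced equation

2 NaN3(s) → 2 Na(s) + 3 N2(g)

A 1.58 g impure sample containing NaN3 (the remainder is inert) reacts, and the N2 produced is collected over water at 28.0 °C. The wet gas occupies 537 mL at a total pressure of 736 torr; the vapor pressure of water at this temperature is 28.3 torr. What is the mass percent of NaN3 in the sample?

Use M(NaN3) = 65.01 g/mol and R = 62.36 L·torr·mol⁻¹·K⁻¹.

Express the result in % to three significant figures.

55.5 %

P(N2) = 736 − 28.3 = 707.7 torr
n(N2) = PV/RT = (707.7 × 0.5370) / (62.36 × 301.15) = 0.02024 mol
n(NaN3) = (2/3) × 0.02024 = 0.01349 mol
m(NaN3) = 0.01349 × 65.01 = 0.8770 g
%NaN3 = 0.8770 / 1.58 × 100 = 55.51%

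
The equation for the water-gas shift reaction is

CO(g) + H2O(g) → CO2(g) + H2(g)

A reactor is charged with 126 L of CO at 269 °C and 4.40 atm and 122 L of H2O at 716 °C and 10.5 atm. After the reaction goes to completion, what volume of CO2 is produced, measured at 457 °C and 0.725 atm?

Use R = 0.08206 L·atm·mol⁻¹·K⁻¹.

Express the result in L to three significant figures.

1030 L

n(CO) = PV/RT = (4.40 × 126) / (0.08206 × 542.15) = 12.46 mol
n(H2O) = PV/RT = (10.5 × 122) / (0.08206 × 989.15) = 15.78 mol
For 12.46 mol CO, stoichiometry requires (1/1) × 12.46 = 12.46 mol H2O; 15.78 mol is available, so CO is limiting.
n(CO2) = (1/1) × 12.46 = 12.46 mol
V(CO2) = nRT/P = 12.46 × 0.08206 × 730.15 / 0.725 = 1030 L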